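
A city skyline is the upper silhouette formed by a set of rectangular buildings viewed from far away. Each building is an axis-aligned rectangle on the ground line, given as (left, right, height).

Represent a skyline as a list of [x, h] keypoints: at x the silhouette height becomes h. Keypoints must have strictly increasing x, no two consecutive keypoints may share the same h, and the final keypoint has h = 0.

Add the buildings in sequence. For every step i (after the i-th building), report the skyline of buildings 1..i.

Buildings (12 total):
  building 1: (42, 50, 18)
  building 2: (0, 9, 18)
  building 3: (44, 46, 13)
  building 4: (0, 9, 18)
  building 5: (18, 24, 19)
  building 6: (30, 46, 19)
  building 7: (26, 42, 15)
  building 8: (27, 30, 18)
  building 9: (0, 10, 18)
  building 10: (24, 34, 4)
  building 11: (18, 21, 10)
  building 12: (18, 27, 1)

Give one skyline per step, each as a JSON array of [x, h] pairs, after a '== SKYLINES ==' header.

== SKYLINES ==
[[42,18],[50,0]]
[[0,18],[9,0],[42,18],[50,0]]
[[0,18],[9,0],[42,18],[50,0]]
[[0,18],[9,0],[42,18],[50,0]]
[[0,18],[9,0],[18,19],[24,0],[42,18],[50,0]]
[[0,18],[9,0],[18,19],[24,0],[30,19],[46,18],[50,0]]
[[0,18],[9,0],[18,19],[24,0],[26,15],[30,19],[46,18],[50,0]]
[[0,18],[9,0],[18,19],[24,0],[26,15],[27,18],[30,19],[46,18],[50,0]]
[[0,18],[10,0],[18,19],[24,0],[26,15],[27,18],[30,19],[46,18],[50,0]]
[[0,18],[10,0],[18,19],[24,4],[26,15],[27,18],[30,19],[46,18],[50,0]]
[[0,18],[10,0],[18,19],[24,4],[26,15],[27,18],[30,19],[46,18],[50,0]]
[[0,18],[10,0],[18,19],[24,4],[26,15],[27,18],[30,19],[46,18],[50,0]]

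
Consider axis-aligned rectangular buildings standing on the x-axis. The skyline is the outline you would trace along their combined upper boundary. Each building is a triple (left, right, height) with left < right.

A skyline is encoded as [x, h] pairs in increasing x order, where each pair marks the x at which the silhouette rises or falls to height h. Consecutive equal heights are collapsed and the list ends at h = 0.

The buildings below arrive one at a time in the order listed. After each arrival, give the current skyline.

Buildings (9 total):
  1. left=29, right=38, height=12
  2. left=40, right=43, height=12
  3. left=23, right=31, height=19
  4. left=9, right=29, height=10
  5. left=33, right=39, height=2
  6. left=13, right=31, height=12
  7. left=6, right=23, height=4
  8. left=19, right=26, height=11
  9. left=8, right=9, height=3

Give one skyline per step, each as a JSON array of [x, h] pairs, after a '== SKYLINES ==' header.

== SKYLINES ==
[[29,12],[38,0]]
[[29,12],[38,0],[40,12],[43,0]]
[[23,19],[31,12],[38,0],[40,12],[43,0]]
[[9,10],[23,19],[31,12],[38,0],[40,12],[43,0]]
[[9,10],[23,19],[31,12],[38,2],[39,0],[40,12],[43,0]]
[[9,10],[13,12],[23,19],[31,12],[38,2],[39,0],[40,12],[43,0]]
[[6,4],[9,10],[13,12],[23,19],[31,12],[38,2],[39,0],[40,12],[43,0]]
[[6,4],[9,10],[13,12],[23,19],[31,12],[38,2],[39,0],[40,12],[43,0]]
[[6,4],[9,10],[13,12],[23,19],[31,12],[38,2],[39,0],[40,12],[43,0]]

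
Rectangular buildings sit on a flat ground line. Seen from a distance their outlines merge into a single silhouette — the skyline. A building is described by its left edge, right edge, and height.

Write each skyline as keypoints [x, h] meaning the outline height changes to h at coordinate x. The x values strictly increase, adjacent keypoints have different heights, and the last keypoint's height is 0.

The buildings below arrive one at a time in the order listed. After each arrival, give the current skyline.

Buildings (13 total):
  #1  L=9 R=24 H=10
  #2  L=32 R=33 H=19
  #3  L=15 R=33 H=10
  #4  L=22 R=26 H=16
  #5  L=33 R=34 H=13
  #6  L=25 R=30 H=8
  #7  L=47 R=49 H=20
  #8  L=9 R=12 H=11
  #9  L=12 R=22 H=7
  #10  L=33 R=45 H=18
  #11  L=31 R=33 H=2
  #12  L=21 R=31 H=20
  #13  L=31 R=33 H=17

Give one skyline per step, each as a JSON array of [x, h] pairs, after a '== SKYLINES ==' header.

== SKYLINES ==
[[9,10],[24,0]]
[[9,10],[24,0],[32,19],[33,0]]
[[9,10],[32,19],[33,0]]
[[9,10],[22,16],[26,10],[32,19],[33,0]]
[[9,10],[22,16],[26,10],[32,19],[33,13],[34,0]]
[[9,10],[22,16],[26,10],[32,19],[33,13],[34,0]]
[[9,10],[22,16],[26,10],[32,19],[33,13],[34,0],[47,20],[49,0]]
[[9,11],[12,10],[22,16],[26,10],[32,19],[33,13],[34,0],[47,20],[49,0]]
[[9,11],[12,10],[22,16],[26,10],[32,19],[33,13],[34,0],[47,20],[49,0]]
[[9,11],[12,10],[22,16],[26,10],[32,19],[33,18],[45,0],[47,20],[49,0]]
[[9,11],[12,10],[22,16],[26,10],[32,19],[33,18],[45,0],[47,20],[49,0]]
[[9,11],[12,10],[21,20],[31,10],[32,19],[33,18],[45,0],[47,20],[49,0]]
[[9,11],[12,10],[21,20],[31,17],[32,19],[33,18],[45,0],[47,20],[49,0]]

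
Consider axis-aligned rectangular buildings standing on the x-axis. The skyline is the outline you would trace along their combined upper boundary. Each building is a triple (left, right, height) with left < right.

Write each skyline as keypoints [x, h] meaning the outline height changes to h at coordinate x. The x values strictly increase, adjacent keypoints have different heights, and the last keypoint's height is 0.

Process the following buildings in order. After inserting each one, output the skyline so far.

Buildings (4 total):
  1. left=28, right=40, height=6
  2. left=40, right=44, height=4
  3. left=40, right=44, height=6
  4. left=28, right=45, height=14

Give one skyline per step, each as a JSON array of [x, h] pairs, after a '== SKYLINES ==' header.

== SKYLINES ==
[[28,6],[40,0]]
[[28,6],[40,4],[44,0]]
[[28,6],[44,0]]
[[28,14],[45,0]]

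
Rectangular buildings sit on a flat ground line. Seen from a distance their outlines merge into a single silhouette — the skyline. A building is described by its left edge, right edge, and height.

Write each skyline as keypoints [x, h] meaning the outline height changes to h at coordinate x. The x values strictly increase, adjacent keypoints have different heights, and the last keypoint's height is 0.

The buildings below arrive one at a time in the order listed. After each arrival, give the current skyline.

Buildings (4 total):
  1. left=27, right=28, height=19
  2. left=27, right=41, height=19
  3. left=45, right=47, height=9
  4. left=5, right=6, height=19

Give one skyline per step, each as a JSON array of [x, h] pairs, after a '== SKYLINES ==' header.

== SKYLINES ==
[[27,19],[28,0]]
[[27,19],[41,0]]
[[27,19],[41,0],[45,9],[47,0]]
[[5,19],[6,0],[27,19],[41,0],[45,9],[47,0]]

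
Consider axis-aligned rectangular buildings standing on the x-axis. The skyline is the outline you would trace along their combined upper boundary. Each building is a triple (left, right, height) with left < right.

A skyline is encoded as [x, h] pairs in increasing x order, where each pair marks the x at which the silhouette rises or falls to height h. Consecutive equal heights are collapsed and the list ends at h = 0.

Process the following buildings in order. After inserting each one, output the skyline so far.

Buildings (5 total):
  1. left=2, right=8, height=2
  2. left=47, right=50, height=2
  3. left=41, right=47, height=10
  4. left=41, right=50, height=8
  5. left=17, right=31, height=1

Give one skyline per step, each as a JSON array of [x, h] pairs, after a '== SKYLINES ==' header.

== SKYLINES ==
[[2,2],[8,0]]
[[2,2],[8,0],[47,2],[50,0]]
[[2,2],[8,0],[41,10],[47,2],[50,0]]
[[2,2],[8,0],[41,10],[47,8],[50,0]]
[[2,2],[8,0],[17,1],[31,0],[41,10],[47,8],[50,0]]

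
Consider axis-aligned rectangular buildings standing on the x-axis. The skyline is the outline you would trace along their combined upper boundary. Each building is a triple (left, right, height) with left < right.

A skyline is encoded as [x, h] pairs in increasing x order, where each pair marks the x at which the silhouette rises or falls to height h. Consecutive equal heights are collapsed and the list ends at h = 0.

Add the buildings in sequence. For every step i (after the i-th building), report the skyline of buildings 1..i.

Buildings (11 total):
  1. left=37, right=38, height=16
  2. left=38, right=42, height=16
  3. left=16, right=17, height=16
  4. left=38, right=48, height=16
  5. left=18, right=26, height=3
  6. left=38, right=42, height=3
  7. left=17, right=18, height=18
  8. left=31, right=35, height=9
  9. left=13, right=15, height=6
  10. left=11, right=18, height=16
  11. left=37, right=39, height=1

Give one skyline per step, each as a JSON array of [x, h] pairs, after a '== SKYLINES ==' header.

== SKYLINES ==
[[37,16],[38,0]]
[[37,16],[42,0]]
[[16,16],[17,0],[37,16],[42,0]]
[[16,16],[17,0],[37,16],[48,0]]
[[16,16],[17,0],[18,3],[26,0],[37,16],[48,0]]
[[16,16],[17,0],[18,3],[26,0],[37,16],[48,0]]
[[16,16],[17,18],[18,3],[26,0],[37,16],[48,0]]
[[16,16],[17,18],[18,3],[26,0],[31,9],[35,0],[37,16],[48,0]]
[[13,6],[15,0],[16,16],[17,18],[18,3],[26,0],[31,9],[35,0],[37,16],[48,0]]
[[11,16],[17,18],[18,3],[26,0],[31,9],[35,0],[37,16],[48,0]]
[[11,16],[17,18],[18,3],[26,0],[31,9],[35,0],[37,16],[48,0]]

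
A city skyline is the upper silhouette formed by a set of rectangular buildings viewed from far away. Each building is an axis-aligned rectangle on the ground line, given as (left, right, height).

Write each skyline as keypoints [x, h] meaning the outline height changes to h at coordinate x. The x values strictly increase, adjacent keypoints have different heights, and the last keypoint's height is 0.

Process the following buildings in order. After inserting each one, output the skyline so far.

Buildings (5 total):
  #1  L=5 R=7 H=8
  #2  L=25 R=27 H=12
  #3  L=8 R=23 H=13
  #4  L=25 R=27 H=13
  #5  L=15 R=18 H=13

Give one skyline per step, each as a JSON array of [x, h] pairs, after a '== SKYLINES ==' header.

== SKYLINES ==
[[5,8],[7,0]]
[[5,8],[7,0],[25,12],[27,0]]
[[5,8],[7,0],[8,13],[23,0],[25,12],[27,0]]
[[5,8],[7,0],[8,13],[23,0],[25,13],[27,0]]
[[5,8],[7,0],[8,13],[23,0],[25,13],[27,0]]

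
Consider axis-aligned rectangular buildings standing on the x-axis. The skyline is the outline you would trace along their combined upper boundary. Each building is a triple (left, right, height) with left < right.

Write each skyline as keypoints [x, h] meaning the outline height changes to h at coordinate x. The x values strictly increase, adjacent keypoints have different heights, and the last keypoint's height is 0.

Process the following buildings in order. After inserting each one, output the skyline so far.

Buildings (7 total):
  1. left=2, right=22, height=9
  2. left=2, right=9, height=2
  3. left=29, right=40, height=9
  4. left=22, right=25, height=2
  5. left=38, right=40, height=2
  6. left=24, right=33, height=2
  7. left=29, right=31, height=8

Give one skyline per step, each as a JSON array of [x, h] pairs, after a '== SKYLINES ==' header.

== SKYLINES ==
[[2,9],[22,0]]
[[2,9],[22,0]]
[[2,9],[22,0],[29,9],[40,0]]
[[2,9],[22,2],[25,0],[29,9],[40,0]]
[[2,9],[22,2],[25,0],[29,9],[40,0]]
[[2,9],[22,2],[29,9],[40,0]]
[[2,9],[22,2],[29,9],[40,0]]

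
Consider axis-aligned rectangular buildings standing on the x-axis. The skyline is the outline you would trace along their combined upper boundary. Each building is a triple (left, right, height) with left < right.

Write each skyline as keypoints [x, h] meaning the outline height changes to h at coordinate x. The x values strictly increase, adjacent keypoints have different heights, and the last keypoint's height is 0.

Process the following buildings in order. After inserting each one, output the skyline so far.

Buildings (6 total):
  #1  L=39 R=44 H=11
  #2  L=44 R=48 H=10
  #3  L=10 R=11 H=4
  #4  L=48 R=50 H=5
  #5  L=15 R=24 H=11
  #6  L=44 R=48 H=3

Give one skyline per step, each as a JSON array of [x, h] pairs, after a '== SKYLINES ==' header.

== SKYLINES ==
[[39,11],[44,0]]
[[39,11],[44,10],[48,0]]
[[10,4],[11,0],[39,11],[44,10],[48,0]]
[[10,4],[11,0],[39,11],[44,10],[48,5],[50,0]]
[[10,4],[11,0],[15,11],[24,0],[39,11],[44,10],[48,5],[50,0]]
[[10,4],[11,0],[15,11],[24,0],[39,11],[44,10],[48,5],[50,0]]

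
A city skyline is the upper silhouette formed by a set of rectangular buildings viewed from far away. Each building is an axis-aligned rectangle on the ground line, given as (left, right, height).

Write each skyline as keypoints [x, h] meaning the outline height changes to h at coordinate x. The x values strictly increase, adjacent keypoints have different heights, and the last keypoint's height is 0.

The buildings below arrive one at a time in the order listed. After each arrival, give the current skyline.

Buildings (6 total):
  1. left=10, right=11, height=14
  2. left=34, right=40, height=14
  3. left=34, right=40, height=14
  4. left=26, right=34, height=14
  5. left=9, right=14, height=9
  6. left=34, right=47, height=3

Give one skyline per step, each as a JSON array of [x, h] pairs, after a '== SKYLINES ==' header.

== SKYLINES ==
[[10,14],[11,0]]
[[10,14],[11,0],[34,14],[40,0]]
[[10,14],[11,0],[34,14],[40,0]]
[[10,14],[11,0],[26,14],[40,0]]
[[9,9],[10,14],[11,9],[14,0],[26,14],[40,0]]
[[9,9],[10,14],[11,9],[14,0],[26,14],[40,3],[47,0]]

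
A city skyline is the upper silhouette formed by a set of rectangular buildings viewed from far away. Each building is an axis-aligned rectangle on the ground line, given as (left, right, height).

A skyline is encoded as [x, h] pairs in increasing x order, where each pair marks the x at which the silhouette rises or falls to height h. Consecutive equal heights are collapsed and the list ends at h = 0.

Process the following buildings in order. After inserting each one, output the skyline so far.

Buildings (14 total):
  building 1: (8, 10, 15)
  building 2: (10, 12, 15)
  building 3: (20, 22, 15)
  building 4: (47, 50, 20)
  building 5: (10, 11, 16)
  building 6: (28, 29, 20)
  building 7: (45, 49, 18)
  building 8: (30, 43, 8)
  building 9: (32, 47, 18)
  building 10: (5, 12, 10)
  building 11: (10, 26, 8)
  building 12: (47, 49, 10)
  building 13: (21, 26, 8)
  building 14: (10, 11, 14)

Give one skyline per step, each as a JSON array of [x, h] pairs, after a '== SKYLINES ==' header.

== SKYLINES ==
[[8,15],[10,0]]
[[8,15],[12,0]]
[[8,15],[12,0],[20,15],[22,0]]
[[8,15],[12,0],[20,15],[22,0],[47,20],[50,0]]
[[8,15],[10,16],[11,15],[12,0],[20,15],[22,0],[47,20],[50,0]]
[[8,15],[10,16],[11,15],[12,0],[20,15],[22,0],[28,20],[29,0],[47,20],[50,0]]
[[8,15],[10,16],[11,15],[12,0],[20,15],[22,0],[28,20],[29,0],[45,18],[47,20],[50,0]]
[[8,15],[10,16],[11,15],[12,0],[20,15],[22,0],[28,20],[29,0],[30,8],[43,0],[45,18],[47,20],[50,0]]
[[8,15],[10,16],[11,15],[12,0],[20,15],[22,0],[28,20],[29,0],[30,8],[32,18],[47,20],[50,0]]
[[5,10],[8,15],[10,16],[11,15],[12,0],[20,15],[22,0],[28,20],[29,0],[30,8],[32,18],[47,20],[50,0]]
[[5,10],[8,15],[10,16],[11,15],[12,8],[20,15],[22,8],[26,0],[28,20],[29,0],[30,8],[32,18],[47,20],[50,0]]
[[5,10],[8,15],[10,16],[11,15],[12,8],[20,15],[22,8],[26,0],[28,20],[29,0],[30,8],[32,18],[47,20],[50,0]]
[[5,10],[8,15],[10,16],[11,15],[12,8],[20,15],[22,8],[26,0],[28,20],[29,0],[30,8],[32,18],[47,20],[50,0]]
[[5,10],[8,15],[10,16],[11,15],[12,8],[20,15],[22,8],[26,0],[28,20],[29,0],[30,8],[32,18],[47,20],[50,0]]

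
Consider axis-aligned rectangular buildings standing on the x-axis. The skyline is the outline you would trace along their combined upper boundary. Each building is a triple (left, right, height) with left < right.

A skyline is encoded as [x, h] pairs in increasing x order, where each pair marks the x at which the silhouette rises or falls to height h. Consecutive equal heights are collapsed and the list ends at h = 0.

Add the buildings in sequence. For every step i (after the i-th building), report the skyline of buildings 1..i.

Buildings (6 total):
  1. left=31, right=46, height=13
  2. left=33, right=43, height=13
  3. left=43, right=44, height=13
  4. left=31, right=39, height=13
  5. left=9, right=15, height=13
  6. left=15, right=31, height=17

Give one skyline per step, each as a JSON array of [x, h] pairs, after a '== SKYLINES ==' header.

== SKYLINES ==
[[31,13],[46,0]]
[[31,13],[46,0]]
[[31,13],[46,0]]
[[31,13],[46,0]]
[[9,13],[15,0],[31,13],[46,0]]
[[9,13],[15,17],[31,13],[46,0]]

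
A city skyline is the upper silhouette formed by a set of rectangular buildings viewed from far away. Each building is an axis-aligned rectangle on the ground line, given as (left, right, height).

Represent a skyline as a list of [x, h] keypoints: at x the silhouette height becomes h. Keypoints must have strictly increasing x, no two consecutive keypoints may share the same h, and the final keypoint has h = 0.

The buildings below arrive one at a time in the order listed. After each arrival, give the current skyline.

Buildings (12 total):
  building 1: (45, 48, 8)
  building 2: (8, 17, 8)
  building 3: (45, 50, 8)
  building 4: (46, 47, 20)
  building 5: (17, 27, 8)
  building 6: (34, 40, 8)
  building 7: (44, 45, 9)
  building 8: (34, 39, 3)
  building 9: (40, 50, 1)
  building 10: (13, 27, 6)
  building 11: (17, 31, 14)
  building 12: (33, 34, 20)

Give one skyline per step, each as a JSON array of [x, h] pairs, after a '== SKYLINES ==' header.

== SKYLINES ==
[[45,8],[48,0]]
[[8,8],[17,0],[45,8],[48,0]]
[[8,8],[17,0],[45,8],[50,0]]
[[8,8],[17,0],[45,8],[46,20],[47,8],[50,0]]
[[8,8],[27,0],[45,8],[46,20],[47,8],[50,0]]
[[8,8],[27,0],[34,8],[40,0],[45,8],[46,20],[47,8],[50,0]]
[[8,8],[27,0],[34,8],[40,0],[44,9],[45,8],[46,20],[47,8],[50,0]]
[[8,8],[27,0],[34,8],[40,0],[44,9],[45,8],[46,20],[47,8],[50,0]]
[[8,8],[27,0],[34,8],[40,1],[44,9],[45,8],[46,20],[47,8],[50,0]]
[[8,8],[27,0],[34,8],[40,1],[44,9],[45,8],[46,20],[47,8],[50,0]]
[[8,8],[17,14],[31,0],[34,8],[40,1],[44,9],[45,8],[46,20],[47,8],[50,0]]
[[8,8],[17,14],[31,0],[33,20],[34,8],[40,1],[44,9],[45,8],[46,20],[47,8],[50,0]]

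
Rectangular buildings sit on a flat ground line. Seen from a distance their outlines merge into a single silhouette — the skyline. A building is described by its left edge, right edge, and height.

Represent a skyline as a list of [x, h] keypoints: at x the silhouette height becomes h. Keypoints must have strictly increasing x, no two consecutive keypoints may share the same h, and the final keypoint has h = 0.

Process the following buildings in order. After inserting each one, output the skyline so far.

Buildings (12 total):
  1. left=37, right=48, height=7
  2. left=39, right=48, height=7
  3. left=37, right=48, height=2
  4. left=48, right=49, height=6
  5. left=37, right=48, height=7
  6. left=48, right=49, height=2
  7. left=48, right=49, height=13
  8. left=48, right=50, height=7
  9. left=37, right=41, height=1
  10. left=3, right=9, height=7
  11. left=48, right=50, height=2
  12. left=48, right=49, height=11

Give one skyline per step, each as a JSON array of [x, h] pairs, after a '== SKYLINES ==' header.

== SKYLINES ==
[[37,7],[48,0]]
[[37,7],[48,0]]
[[37,7],[48,0]]
[[37,7],[48,6],[49,0]]
[[37,7],[48,6],[49,0]]
[[37,7],[48,6],[49,0]]
[[37,7],[48,13],[49,0]]
[[37,7],[48,13],[49,7],[50,0]]
[[37,7],[48,13],[49,7],[50,0]]
[[3,7],[9,0],[37,7],[48,13],[49,7],[50,0]]
[[3,7],[9,0],[37,7],[48,13],[49,7],[50,0]]
[[3,7],[9,0],[37,7],[48,13],[49,7],[50,0]]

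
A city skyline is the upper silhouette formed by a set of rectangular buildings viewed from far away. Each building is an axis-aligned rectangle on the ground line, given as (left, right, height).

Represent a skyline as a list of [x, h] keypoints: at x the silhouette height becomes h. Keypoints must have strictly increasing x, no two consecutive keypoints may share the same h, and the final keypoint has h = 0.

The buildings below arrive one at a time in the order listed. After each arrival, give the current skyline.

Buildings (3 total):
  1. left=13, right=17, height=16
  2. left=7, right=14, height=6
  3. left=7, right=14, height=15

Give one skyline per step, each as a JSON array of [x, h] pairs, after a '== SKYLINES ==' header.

== SKYLINES ==
[[13,16],[17,0]]
[[7,6],[13,16],[17,0]]
[[7,15],[13,16],[17,0]]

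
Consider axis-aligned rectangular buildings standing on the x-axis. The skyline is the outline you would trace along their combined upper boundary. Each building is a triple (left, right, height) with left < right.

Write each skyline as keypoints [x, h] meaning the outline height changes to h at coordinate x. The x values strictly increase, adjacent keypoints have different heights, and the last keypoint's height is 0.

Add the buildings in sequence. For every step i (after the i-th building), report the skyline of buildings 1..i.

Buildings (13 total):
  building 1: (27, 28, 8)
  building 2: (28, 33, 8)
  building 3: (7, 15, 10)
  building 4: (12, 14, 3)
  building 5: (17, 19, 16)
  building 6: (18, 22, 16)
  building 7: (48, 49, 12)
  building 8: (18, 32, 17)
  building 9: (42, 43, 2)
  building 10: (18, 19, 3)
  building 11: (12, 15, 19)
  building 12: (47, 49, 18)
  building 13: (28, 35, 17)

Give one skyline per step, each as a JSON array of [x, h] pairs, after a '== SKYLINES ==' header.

== SKYLINES ==
[[27,8],[28,0]]
[[27,8],[33,0]]
[[7,10],[15,0],[27,8],[33,0]]
[[7,10],[15,0],[27,8],[33,0]]
[[7,10],[15,0],[17,16],[19,0],[27,8],[33,0]]
[[7,10],[15,0],[17,16],[22,0],[27,8],[33,0]]
[[7,10],[15,0],[17,16],[22,0],[27,8],[33,0],[48,12],[49,0]]
[[7,10],[15,0],[17,16],[18,17],[32,8],[33,0],[48,12],[49,0]]
[[7,10],[15,0],[17,16],[18,17],[32,8],[33,0],[42,2],[43,0],[48,12],[49,0]]
[[7,10],[15,0],[17,16],[18,17],[32,8],[33,0],[42,2],[43,0],[48,12],[49,0]]
[[7,10],[12,19],[15,0],[17,16],[18,17],[32,8],[33,0],[42,2],[43,0],[48,12],[49,0]]
[[7,10],[12,19],[15,0],[17,16],[18,17],[32,8],[33,0],[42,2],[43,0],[47,18],[49,0]]
[[7,10],[12,19],[15,0],[17,16],[18,17],[35,0],[42,2],[43,0],[47,18],[49,0]]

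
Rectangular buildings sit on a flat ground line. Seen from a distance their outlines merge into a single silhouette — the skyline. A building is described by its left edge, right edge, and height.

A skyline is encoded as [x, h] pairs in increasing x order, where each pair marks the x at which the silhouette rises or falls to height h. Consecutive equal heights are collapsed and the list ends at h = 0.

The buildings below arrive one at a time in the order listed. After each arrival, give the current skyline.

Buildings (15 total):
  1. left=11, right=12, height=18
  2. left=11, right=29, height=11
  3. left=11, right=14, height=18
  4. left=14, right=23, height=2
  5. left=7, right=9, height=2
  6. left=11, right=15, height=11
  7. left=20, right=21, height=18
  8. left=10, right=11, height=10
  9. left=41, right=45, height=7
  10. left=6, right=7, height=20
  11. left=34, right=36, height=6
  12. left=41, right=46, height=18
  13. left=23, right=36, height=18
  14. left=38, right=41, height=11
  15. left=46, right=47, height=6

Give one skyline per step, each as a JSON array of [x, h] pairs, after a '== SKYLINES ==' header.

== SKYLINES ==
[[11,18],[12,0]]
[[11,18],[12,11],[29,0]]
[[11,18],[14,11],[29,0]]
[[11,18],[14,11],[29,0]]
[[7,2],[9,0],[11,18],[14,11],[29,0]]
[[7,2],[9,0],[11,18],[14,11],[29,0]]
[[7,2],[9,0],[11,18],[14,11],[20,18],[21,11],[29,0]]
[[7,2],[9,0],[10,10],[11,18],[14,11],[20,18],[21,11],[29,0]]
[[7,2],[9,0],[10,10],[11,18],[14,11],[20,18],[21,11],[29,0],[41,7],[45,0]]
[[6,20],[7,2],[9,0],[10,10],[11,18],[14,11],[20,18],[21,11],[29,0],[41,7],[45,0]]
[[6,20],[7,2],[9,0],[10,10],[11,18],[14,11],[20,18],[21,11],[29,0],[34,6],[36,0],[41,7],[45,0]]
[[6,20],[7,2],[9,0],[10,10],[11,18],[14,11],[20,18],[21,11],[29,0],[34,6],[36,0],[41,18],[46,0]]
[[6,20],[7,2],[9,0],[10,10],[11,18],[14,11],[20,18],[21,11],[23,18],[36,0],[41,18],[46,0]]
[[6,20],[7,2],[9,0],[10,10],[11,18],[14,11],[20,18],[21,11],[23,18],[36,0],[38,11],[41,18],[46,0]]
[[6,20],[7,2],[9,0],[10,10],[11,18],[14,11],[20,18],[21,11],[23,18],[36,0],[38,11],[41,18],[46,6],[47,0]]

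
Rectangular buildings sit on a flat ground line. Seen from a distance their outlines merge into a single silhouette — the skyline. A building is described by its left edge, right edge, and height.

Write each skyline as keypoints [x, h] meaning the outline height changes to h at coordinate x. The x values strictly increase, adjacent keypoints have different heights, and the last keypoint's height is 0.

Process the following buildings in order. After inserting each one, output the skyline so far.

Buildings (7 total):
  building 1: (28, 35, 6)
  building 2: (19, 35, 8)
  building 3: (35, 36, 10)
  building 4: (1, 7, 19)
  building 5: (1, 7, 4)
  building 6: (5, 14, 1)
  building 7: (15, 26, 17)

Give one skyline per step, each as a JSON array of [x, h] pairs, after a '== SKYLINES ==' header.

== SKYLINES ==
[[28,6],[35,0]]
[[19,8],[35,0]]
[[19,8],[35,10],[36,0]]
[[1,19],[7,0],[19,8],[35,10],[36,0]]
[[1,19],[7,0],[19,8],[35,10],[36,0]]
[[1,19],[7,1],[14,0],[19,8],[35,10],[36,0]]
[[1,19],[7,1],[14,0],[15,17],[26,8],[35,10],[36,0]]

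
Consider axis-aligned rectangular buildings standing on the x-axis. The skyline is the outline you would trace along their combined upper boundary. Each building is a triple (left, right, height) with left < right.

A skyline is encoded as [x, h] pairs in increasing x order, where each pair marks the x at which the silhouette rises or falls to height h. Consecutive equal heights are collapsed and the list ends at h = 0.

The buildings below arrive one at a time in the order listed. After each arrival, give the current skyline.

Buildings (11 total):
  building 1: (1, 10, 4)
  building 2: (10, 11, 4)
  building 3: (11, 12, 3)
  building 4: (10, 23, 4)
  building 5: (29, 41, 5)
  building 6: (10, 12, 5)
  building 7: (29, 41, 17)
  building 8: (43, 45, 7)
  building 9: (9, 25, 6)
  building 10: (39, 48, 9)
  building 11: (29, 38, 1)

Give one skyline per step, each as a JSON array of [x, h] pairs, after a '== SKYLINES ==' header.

== SKYLINES ==
[[1,4],[10,0]]
[[1,4],[11,0]]
[[1,4],[11,3],[12,0]]
[[1,4],[23,0]]
[[1,4],[23,0],[29,5],[41,0]]
[[1,4],[10,5],[12,4],[23,0],[29,5],[41,0]]
[[1,4],[10,5],[12,4],[23,0],[29,17],[41,0]]
[[1,4],[10,5],[12,4],[23,0],[29,17],[41,0],[43,7],[45,0]]
[[1,4],[9,6],[25,0],[29,17],[41,0],[43,7],[45,0]]
[[1,4],[9,6],[25,0],[29,17],[41,9],[48,0]]
[[1,4],[9,6],[25,0],[29,17],[41,9],[48,0]]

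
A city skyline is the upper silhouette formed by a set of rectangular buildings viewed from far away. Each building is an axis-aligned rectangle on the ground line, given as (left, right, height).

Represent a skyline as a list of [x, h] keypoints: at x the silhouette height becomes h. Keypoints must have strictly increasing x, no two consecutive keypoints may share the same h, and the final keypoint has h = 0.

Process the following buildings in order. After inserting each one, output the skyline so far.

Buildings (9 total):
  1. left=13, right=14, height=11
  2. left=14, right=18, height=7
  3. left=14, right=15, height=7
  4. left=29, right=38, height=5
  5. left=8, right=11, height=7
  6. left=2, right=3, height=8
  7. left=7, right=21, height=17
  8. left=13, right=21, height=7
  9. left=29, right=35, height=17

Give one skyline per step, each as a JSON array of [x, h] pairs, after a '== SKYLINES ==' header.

== SKYLINES ==
[[13,11],[14,0]]
[[13,11],[14,7],[18,0]]
[[13,11],[14,7],[18,0]]
[[13,11],[14,7],[18,0],[29,5],[38,0]]
[[8,7],[11,0],[13,11],[14,7],[18,0],[29,5],[38,0]]
[[2,8],[3,0],[8,7],[11,0],[13,11],[14,7],[18,0],[29,5],[38,0]]
[[2,8],[3,0],[7,17],[21,0],[29,5],[38,0]]
[[2,8],[3,0],[7,17],[21,0],[29,5],[38,0]]
[[2,8],[3,0],[7,17],[21,0],[29,17],[35,5],[38,0]]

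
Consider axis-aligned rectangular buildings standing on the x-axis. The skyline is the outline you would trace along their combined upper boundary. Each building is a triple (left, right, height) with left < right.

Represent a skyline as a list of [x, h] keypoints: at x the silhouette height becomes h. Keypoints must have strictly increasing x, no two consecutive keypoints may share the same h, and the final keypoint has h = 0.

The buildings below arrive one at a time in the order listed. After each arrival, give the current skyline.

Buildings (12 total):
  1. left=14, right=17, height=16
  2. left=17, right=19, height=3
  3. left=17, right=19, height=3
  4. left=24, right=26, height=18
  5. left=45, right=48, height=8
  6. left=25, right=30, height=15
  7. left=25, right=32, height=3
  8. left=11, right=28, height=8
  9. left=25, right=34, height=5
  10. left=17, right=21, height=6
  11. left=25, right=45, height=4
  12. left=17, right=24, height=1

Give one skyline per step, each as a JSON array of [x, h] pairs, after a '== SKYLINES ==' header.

== SKYLINES ==
[[14,16],[17,0]]
[[14,16],[17,3],[19,0]]
[[14,16],[17,3],[19,0]]
[[14,16],[17,3],[19,0],[24,18],[26,0]]
[[14,16],[17,3],[19,0],[24,18],[26,0],[45,8],[48,0]]
[[14,16],[17,3],[19,0],[24,18],[26,15],[30,0],[45,8],[48,0]]
[[14,16],[17,3],[19,0],[24,18],[26,15],[30,3],[32,0],[45,8],[48,0]]
[[11,8],[14,16],[17,8],[24,18],[26,15],[30,3],[32,0],[45,8],[48,0]]
[[11,8],[14,16],[17,8],[24,18],[26,15],[30,5],[34,0],[45,8],[48,0]]
[[11,8],[14,16],[17,8],[24,18],[26,15],[30,5],[34,0],[45,8],[48,0]]
[[11,8],[14,16],[17,8],[24,18],[26,15],[30,5],[34,4],[45,8],[48,0]]
[[11,8],[14,16],[17,8],[24,18],[26,15],[30,5],[34,4],[45,8],[48,0]]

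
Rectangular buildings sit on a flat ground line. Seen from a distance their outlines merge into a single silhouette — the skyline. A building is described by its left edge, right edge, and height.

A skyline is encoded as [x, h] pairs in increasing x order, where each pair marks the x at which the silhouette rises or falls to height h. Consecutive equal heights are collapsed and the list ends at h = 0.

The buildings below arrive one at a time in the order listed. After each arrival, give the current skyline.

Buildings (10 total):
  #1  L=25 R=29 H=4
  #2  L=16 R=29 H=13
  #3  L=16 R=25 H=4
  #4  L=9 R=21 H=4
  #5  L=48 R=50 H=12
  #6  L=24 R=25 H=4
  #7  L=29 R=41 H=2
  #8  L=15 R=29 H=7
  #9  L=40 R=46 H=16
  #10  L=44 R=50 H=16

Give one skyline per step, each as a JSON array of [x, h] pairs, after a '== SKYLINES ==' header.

== SKYLINES ==
[[25,4],[29,0]]
[[16,13],[29,0]]
[[16,13],[29,0]]
[[9,4],[16,13],[29,0]]
[[9,4],[16,13],[29,0],[48,12],[50,0]]
[[9,4],[16,13],[29,0],[48,12],[50,0]]
[[9,4],[16,13],[29,2],[41,0],[48,12],[50,0]]
[[9,4],[15,7],[16,13],[29,2],[41,0],[48,12],[50,0]]
[[9,4],[15,7],[16,13],[29,2],[40,16],[46,0],[48,12],[50,0]]
[[9,4],[15,7],[16,13],[29,2],[40,16],[50,0]]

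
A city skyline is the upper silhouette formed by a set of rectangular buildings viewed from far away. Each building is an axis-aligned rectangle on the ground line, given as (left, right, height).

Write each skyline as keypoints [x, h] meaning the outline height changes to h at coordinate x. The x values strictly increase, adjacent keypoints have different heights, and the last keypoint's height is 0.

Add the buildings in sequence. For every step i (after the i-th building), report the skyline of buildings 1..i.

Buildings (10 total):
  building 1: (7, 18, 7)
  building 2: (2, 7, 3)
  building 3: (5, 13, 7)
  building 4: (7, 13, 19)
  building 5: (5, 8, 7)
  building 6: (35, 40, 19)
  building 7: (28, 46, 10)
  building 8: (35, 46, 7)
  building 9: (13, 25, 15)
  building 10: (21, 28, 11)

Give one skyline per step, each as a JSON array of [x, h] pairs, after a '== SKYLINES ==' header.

== SKYLINES ==
[[7,7],[18,0]]
[[2,3],[7,7],[18,0]]
[[2,3],[5,7],[18,0]]
[[2,3],[5,7],[7,19],[13,7],[18,0]]
[[2,3],[5,7],[7,19],[13,7],[18,0]]
[[2,3],[5,7],[7,19],[13,7],[18,0],[35,19],[40,0]]
[[2,3],[5,7],[7,19],[13,7],[18,0],[28,10],[35,19],[40,10],[46,0]]
[[2,3],[5,7],[7,19],[13,7],[18,0],[28,10],[35,19],[40,10],[46,0]]
[[2,3],[5,7],[7,19],[13,15],[25,0],[28,10],[35,19],[40,10],[46,0]]
[[2,3],[5,7],[7,19],[13,15],[25,11],[28,10],[35,19],[40,10],[46,0]]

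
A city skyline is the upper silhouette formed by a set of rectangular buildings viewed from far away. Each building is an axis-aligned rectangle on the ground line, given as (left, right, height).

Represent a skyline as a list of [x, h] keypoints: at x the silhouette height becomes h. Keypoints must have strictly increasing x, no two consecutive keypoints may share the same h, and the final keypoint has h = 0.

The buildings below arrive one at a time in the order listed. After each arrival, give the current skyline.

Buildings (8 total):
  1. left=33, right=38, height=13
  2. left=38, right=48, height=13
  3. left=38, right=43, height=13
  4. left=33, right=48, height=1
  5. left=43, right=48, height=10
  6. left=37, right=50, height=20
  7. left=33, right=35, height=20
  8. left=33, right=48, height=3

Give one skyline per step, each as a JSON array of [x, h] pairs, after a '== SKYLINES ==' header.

== SKYLINES ==
[[33,13],[38,0]]
[[33,13],[48,0]]
[[33,13],[48,0]]
[[33,13],[48,0]]
[[33,13],[48,0]]
[[33,13],[37,20],[50,0]]
[[33,20],[35,13],[37,20],[50,0]]
[[33,20],[35,13],[37,20],[50,0]]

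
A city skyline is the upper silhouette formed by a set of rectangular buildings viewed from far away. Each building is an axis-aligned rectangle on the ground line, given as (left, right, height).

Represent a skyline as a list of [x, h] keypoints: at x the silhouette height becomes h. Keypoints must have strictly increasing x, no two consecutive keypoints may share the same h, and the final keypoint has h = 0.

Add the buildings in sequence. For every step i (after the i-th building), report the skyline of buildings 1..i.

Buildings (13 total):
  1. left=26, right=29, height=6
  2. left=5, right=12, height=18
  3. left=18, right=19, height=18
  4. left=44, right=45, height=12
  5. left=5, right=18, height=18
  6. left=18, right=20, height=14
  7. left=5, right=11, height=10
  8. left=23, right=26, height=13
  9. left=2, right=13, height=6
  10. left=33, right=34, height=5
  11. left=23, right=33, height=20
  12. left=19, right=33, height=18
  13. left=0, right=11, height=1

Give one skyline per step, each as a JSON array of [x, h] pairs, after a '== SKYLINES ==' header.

== SKYLINES ==
[[26,6],[29,0]]
[[5,18],[12,0],[26,6],[29,0]]
[[5,18],[12,0],[18,18],[19,0],[26,6],[29,0]]
[[5,18],[12,0],[18,18],[19,0],[26,6],[29,0],[44,12],[45,0]]
[[5,18],[19,0],[26,6],[29,0],[44,12],[45,0]]
[[5,18],[19,14],[20,0],[26,6],[29,0],[44,12],[45,0]]
[[5,18],[19,14],[20,0],[26,6],[29,0],[44,12],[45,0]]
[[5,18],[19,14],[20,0],[23,13],[26,6],[29,0],[44,12],[45,0]]
[[2,6],[5,18],[19,14],[20,0],[23,13],[26,6],[29,0],[44,12],[45,0]]
[[2,6],[5,18],[19,14],[20,0],[23,13],[26,6],[29,0],[33,5],[34,0],[44,12],[45,0]]
[[2,6],[5,18],[19,14],[20,0],[23,20],[33,5],[34,0],[44,12],[45,0]]
[[2,6],[5,18],[23,20],[33,5],[34,0],[44,12],[45,0]]
[[0,1],[2,6],[5,18],[23,20],[33,5],[34,0],[44,12],[45,0]]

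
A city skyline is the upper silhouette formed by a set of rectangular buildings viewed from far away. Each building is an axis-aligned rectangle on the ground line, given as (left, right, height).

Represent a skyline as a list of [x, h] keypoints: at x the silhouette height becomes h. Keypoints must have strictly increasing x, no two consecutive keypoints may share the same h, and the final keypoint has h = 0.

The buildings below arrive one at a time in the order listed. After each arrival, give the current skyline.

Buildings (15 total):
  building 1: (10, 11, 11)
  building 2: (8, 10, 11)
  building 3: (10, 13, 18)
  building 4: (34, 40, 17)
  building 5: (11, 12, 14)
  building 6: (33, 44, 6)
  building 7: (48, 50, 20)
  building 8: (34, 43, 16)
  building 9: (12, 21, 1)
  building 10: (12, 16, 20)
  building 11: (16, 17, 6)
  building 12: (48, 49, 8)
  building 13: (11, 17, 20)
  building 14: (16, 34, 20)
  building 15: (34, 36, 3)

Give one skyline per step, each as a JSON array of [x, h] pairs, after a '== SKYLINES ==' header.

== SKYLINES ==
[[10,11],[11,0]]
[[8,11],[11,0]]
[[8,11],[10,18],[13,0]]
[[8,11],[10,18],[13,0],[34,17],[40,0]]
[[8,11],[10,18],[13,0],[34,17],[40,0]]
[[8,11],[10,18],[13,0],[33,6],[34,17],[40,6],[44,0]]
[[8,11],[10,18],[13,0],[33,6],[34,17],[40,6],[44,0],[48,20],[50,0]]
[[8,11],[10,18],[13,0],[33,6],[34,17],[40,16],[43,6],[44,0],[48,20],[50,0]]
[[8,11],[10,18],[13,1],[21,0],[33,6],[34,17],[40,16],[43,6],[44,0],[48,20],[50,0]]
[[8,11],[10,18],[12,20],[16,1],[21,0],[33,6],[34,17],[40,16],[43,6],[44,0],[48,20],[50,0]]
[[8,11],[10,18],[12,20],[16,6],[17,1],[21,0],[33,6],[34,17],[40,16],[43,6],[44,0],[48,20],[50,0]]
[[8,11],[10,18],[12,20],[16,6],[17,1],[21,0],[33,6],[34,17],[40,16],[43,6],[44,0],[48,20],[50,0]]
[[8,11],[10,18],[11,20],[17,1],[21,0],[33,6],[34,17],[40,16],[43,6],[44,0],[48,20],[50,0]]
[[8,11],[10,18],[11,20],[34,17],[40,16],[43,6],[44,0],[48,20],[50,0]]
[[8,11],[10,18],[11,20],[34,17],[40,16],[43,6],[44,0],[48,20],[50,0]]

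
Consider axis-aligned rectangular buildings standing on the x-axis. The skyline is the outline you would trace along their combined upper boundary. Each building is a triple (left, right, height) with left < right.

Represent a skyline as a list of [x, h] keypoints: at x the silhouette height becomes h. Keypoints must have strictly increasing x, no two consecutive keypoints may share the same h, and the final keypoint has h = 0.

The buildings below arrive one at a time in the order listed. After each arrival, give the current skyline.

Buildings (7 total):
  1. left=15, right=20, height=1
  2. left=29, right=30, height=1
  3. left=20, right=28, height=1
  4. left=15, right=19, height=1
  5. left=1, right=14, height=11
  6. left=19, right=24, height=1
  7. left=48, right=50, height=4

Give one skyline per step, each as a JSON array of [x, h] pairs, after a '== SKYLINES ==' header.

== SKYLINES ==
[[15,1],[20,0]]
[[15,1],[20,0],[29,1],[30,0]]
[[15,1],[28,0],[29,1],[30,0]]
[[15,1],[28,0],[29,1],[30,0]]
[[1,11],[14,0],[15,1],[28,0],[29,1],[30,0]]
[[1,11],[14,0],[15,1],[28,0],[29,1],[30,0]]
[[1,11],[14,0],[15,1],[28,0],[29,1],[30,0],[48,4],[50,0]]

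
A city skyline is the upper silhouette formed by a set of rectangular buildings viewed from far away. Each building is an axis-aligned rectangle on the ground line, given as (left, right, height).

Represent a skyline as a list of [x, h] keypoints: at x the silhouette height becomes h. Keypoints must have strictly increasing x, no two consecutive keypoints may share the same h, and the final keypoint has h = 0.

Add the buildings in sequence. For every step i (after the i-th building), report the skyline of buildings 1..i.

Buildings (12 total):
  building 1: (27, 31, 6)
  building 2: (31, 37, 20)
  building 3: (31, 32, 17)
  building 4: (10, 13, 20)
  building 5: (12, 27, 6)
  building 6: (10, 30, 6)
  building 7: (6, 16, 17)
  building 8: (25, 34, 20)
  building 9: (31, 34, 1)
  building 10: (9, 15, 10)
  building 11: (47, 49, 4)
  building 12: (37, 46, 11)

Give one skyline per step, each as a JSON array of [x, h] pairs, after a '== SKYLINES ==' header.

== SKYLINES ==
[[27,6],[31,0]]
[[27,6],[31,20],[37,0]]
[[27,6],[31,20],[37,0]]
[[10,20],[13,0],[27,6],[31,20],[37,0]]
[[10,20],[13,6],[31,20],[37,0]]
[[10,20],[13,6],[31,20],[37,0]]
[[6,17],[10,20],[13,17],[16,6],[31,20],[37,0]]
[[6,17],[10,20],[13,17],[16,6],[25,20],[37,0]]
[[6,17],[10,20],[13,17],[16,6],[25,20],[37,0]]
[[6,17],[10,20],[13,17],[16,6],[25,20],[37,0]]
[[6,17],[10,20],[13,17],[16,6],[25,20],[37,0],[47,4],[49,0]]
[[6,17],[10,20],[13,17],[16,6],[25,20],[37,11],[46,0],[47,4],[49,0]]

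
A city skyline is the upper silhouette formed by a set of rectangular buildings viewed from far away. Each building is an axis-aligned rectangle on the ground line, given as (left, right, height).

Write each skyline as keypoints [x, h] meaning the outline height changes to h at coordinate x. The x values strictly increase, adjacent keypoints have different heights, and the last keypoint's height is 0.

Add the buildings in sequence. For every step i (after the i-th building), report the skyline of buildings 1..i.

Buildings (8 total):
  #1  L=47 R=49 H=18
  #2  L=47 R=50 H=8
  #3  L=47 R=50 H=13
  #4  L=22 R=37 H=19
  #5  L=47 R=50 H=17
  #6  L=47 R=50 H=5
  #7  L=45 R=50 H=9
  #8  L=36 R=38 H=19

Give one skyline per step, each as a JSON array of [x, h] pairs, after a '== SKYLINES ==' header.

== SKYLINES ==
[[47,18],[49,0]]
[[47,18],[49,8],[50,0]]
[[47,18],[49,13],[50,0]]
[[22,19],[37,0],[47,18],[49,13],[50,0]]
[[22,19],[37,0],[47,18],[49,17],[50,0]]
[[22,19],[37,0],[47,18],[49,17],[50,0]]
[[22,19],[37,0],[45,9],[47,18],[49,17],[50,0]]
[[22,19],[38,0],[45,9],[47,18],[49,17],[50,0]]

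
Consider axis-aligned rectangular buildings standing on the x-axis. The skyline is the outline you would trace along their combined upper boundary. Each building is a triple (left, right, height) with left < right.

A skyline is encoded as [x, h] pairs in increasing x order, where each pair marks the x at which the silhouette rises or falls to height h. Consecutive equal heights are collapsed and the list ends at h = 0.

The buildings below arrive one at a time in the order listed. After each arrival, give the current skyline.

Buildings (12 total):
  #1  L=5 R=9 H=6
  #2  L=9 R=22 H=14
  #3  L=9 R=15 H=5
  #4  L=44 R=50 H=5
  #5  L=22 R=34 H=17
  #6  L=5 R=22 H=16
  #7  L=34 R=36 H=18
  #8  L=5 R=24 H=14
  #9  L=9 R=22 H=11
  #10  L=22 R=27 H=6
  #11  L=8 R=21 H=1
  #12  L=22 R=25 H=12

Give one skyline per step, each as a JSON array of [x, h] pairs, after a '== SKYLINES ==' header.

== SKYLINES ==
[[5,6],[9,0]]
[[5,6],[9,14],[22,0]]
[[5,6],[9,14],[22,0]]
[[5,6],[9,14],[22,0],[44,5],[50,0]]
[[5,6],[9,14],[22,17],[34,0],[44,5],[50,0]]
[[5,16],[22,17],[34,0],[44,5],[50,0]]
[[5,16],[22,17],[34,18],[36,0],[44,5],[50,0]]
[[5,16],[22,17],[34,18],[36,0],[44,5],[50,0]]
[[5,16],[22,17],[34,18],[36,0],[44,5],[50,0]]
[[5,16],[22,17],[34,18],[36,0],[44,5],[50,0]]
[[5,16],[22,17],[34,18],[36,0],[44,5],[50,0]]
[[5,16],[22,17],[34,18],[36,0],[44,5],[50,0]]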